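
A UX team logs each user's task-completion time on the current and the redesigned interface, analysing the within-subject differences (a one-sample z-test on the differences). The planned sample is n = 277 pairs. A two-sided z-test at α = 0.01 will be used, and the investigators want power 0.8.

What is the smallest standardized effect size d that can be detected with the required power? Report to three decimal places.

d ≈ 0.205

Need Φ(δ − 2.576) = 0.8, so δ = 2.576 + 0.842 = 3.417.
(Lower-tail contribution to power is negligible for δ > 0.)
δ = d·√n ⇒ d = δ/√n = 3.417/√277 = 0.2053.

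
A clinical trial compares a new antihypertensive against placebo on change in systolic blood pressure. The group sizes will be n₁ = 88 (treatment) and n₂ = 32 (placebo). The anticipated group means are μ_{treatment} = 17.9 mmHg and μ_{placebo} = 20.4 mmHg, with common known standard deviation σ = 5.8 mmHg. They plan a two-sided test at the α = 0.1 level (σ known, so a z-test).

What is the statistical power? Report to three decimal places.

Power ≈ 0.671

Standardized effect: d = |μ_{treatment} − μ_{placebo}| / σ = |17.9 − 20.4| / 5.8 = 0.4310
Noncentrality parameter: δ = d / √(1/n₁ + 1/n₂) = 0.4310 / √(1/88 + 1/32) = 2.0880
Critical value for a two-sided test at α = 0.1: z_{α/2} = 1.645.
Power = Φ(δ − 1.645) + Φ(−δ − 1.645) = Φ(0.443) + Φ(-3.733) = 0.6712 + 0.0001 = 0.6713.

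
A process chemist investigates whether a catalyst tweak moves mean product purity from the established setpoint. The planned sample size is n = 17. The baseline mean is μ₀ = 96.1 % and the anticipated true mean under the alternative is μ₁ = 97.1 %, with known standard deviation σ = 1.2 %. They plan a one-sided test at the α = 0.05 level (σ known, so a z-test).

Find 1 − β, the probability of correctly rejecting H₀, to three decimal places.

Standardized effect: d = |μ₁ − μ₀| / σ = |97.1 − 96.1| / 1.2 = 0.8333
Noncentrality parameter: δ = d·√n = 0.8333 × √17 = 3.4359
One-sided α = 0.05 → critical value z_{0.05} = 1.645.
Power = Φ(δ − 1.645) = Φ(1.791) = 0.9634.

Power ≈ 0.963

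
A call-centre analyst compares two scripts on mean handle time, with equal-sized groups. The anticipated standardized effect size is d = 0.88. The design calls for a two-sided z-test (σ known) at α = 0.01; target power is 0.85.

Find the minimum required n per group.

n = 34 per group

Set Φ(δ − 2.576) = 0.85; then δ − 2.576 = Φ⁻¹(0.85) = 1.036, giving δ = 3.612.
(Ignoring the negligible lower-tail rejection probability gives the usual closed-form inversion.)
δ = d·√(n/2) ⇒ n = 2(δ/d)² = 2 × (3.612 / 0.88)² = 33.70.
Rounding up, n = 34 per group.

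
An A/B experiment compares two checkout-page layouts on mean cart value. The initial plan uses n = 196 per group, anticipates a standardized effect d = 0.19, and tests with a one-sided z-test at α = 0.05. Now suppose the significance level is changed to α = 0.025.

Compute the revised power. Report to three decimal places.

Power ≈ 0.468

δ = d·√(n/2) = 0.19 × √(196/2) = 1.8809 (unchanged). New critical value: z_{0.025} = 1.960.
Revised power = P(Z > 1.960 − δ) = Φ(-0.079) = 0.4685.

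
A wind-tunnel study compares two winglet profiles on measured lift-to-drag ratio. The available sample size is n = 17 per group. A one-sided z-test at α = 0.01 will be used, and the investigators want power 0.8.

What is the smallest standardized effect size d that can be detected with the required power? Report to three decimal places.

Required noncentrality: δ = z_{0.01} + z_{0.20} = 2.326 + 0.842 = 3.168.
δ = d·√(n/2) ⇒ d = δ/√(n/2) = 3.168/√(17/2) = 1.0866.

d ≈ 1.087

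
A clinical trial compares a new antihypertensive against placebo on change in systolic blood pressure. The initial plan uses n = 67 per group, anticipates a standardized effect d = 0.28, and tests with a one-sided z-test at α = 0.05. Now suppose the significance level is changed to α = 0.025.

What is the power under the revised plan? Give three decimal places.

δ = d·√(n/2) = 0.28 × √(67/2) = 1.6206 (unchanged). New critical value: z_{0.025} = 1.960.
Revised power = Φ(δ − 1.960) = Φ(-0.339) = 0.3672.

Power ≈ 0.367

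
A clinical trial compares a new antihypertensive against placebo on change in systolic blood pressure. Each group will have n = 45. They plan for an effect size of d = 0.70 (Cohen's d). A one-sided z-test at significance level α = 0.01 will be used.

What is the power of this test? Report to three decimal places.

Power ≈ 0.840

Noncentrality parameter: δ = d·√(n/2) = 0.70 × √(45/2) = 3.3204
One-sided α = 0.01 → critical value z_{0.01} = 2.326.
Power = Φ(δ − 2.326) = Φ(0.994) = 0.8399.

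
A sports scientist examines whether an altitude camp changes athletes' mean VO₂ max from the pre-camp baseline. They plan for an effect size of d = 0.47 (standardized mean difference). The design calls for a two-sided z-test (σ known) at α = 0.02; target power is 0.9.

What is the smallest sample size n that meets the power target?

For power 0.9 need Φ(δ − z_{0.01}) = 0.9, so δ = z_{0.01} + z_{0.10} = 2.326 + 1.282 = 3.608.
(Ignoring the negligible lower-tail rejection probability gives the usual closed-form inversion.)
δ = d·√n ⇒ n = (δ/d)² = (3.608 / 0.47)² = 58.93.
Rounding up, n = 59.

n = 59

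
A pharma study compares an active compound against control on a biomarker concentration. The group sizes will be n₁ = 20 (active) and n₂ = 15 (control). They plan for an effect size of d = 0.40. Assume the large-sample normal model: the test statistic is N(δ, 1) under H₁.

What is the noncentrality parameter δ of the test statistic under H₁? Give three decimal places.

δ = d / √(1/n₁ + 1/n₂) = 0.40 / √(1/20 + 1/15) = 1.1711

δ ≈ 1.171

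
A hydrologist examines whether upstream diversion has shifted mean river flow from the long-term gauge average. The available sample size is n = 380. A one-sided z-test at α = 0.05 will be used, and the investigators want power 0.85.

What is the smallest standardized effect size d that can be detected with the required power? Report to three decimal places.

Required noncentrality: δ = z_{0.05} + z_{0.15} = 1.645 + 1.036 = 2.681.
δ = d·√n ⇒ d = δ/√n = 2.681/√380 = 0.1375.

d ≈ 0.138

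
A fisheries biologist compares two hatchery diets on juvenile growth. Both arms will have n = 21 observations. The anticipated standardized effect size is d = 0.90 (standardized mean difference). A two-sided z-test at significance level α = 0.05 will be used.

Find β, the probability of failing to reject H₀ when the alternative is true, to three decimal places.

Noncentrality parameter: λ = d·√(n/2) = 0.90 × √(21/2) = 2.9163
Two-sided α = 0.05 → critical value z_{0.025} = 1.960.
Power = Φ(λ − 1.960) + Φ(−λ − 1.960) = Φ(0.956) + Φ(-4.876) = 0.8306 + 0.0000 = 0.8306.
Type II error: β = 1 − power = 1 − 0.8306 = 0.1694.

β ≈ 0.169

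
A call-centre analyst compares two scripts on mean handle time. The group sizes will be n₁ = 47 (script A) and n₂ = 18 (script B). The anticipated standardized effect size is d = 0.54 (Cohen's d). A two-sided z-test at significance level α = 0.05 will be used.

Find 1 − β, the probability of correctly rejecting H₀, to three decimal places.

Noncentrality parameter: δ = d / √(1/n₁ + 1/n₂) = 0.54 / √(1/47 + 1/18) = 1.9481
Two-sided α = 0.05 → critical value z_{0.025} = 1.960.
Power = Φ(δ − 1.960) + Φ(−δ − 1.960) = Φ(-0.012) + Φ(-3.908) = 0.4953 + 0.0000 = 0.4953.

Power ≈ 0.495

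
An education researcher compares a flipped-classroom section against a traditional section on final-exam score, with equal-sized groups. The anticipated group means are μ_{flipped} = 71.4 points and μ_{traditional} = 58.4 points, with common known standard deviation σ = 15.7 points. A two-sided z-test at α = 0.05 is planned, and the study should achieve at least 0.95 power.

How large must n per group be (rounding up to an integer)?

n = 38 per group

Standardized effect: d = |μ_{flipped} − μ_{traditional}| / σ = |71.4 − 58.4| / 15.7 = 0.8280
Set Φ(δ − 1.960) = 0.95; then δ − 1.960 = Φ⁻¹(0.95) = 1.645, giving δ = 3.605.
(The Φ(−δ − z_{α/2}) term is vanishingly small for δ > 0 and is dropped in the standard sample-size formula.)
δ = d·√(n/2) ⇒ n = 2(δ/d)² = 2 × (3.605 / 0.8280)² = 37.91.
Round up to the next whole unit.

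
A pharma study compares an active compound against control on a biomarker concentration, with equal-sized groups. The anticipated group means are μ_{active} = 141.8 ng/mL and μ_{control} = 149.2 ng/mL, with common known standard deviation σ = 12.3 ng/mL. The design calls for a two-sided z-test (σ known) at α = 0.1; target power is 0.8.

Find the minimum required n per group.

Standardized effect: d = |μ_{active} − μ_{control}| / σ = |141.8 − 149.2| / 12.3 = 0.6016
Set Φ(δ − 1.645) = 0.8; then δ − 1.645 = Φ⁻¹(0.8) = 0.842, giving δ = 2.486.
(Ignoring the negligible lower-tail rejection probability gives the usual closed-form inversion.)
δ = d·√(n/2) ⇒ n = 2(δ/d)² = 2 × (2.486 / 0.6016)² = 34.16.
Rounding up, n = 35 per group.

n = 35 per group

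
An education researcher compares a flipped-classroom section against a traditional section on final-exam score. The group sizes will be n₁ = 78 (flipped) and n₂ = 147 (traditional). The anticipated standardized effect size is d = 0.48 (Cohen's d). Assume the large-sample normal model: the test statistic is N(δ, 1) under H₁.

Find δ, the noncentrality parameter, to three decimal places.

δ ≈ 3.427

δ = d / √(1/n₁ + 1/n₂) = 0.48 / √(1/78 + 1/147) = 3.4265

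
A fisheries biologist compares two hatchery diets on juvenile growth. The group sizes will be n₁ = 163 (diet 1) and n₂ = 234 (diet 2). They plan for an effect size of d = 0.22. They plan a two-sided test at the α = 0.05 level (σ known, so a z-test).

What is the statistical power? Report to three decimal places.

Noncentrality parameter: δ = d / √(1/n₁ + 1/n₂) = 0.22 / √(1/163 + 1/234) = 2.1564
Two-sided α = 0.05 → critical value z_{0.025} = 1.960.
Power = Φ(δ − 1.960) + Φ(−δ − 1.960) = Φ(0.196) + Φ(-4.116) = 0.5779 + 0.0000 = 0.5779.

Power ≈ 0.578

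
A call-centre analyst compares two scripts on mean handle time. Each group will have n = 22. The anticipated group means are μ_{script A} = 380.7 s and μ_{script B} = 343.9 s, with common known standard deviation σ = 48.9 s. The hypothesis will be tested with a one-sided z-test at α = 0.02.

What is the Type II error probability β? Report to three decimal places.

β ≈ 0.329

Standardized effect: d = |μ_{script A} − μ_{script B}| / σ = |380.7 − 343.9| / 48.9 = 0.7526
Noncentrality parameter: δ = d·√(n/2) = 0.7526 × √(22/2) = 2.4959
Critical value for a one-sided test at α = 0.02: z_α = 2.054.
Power = Φ(δ − 2.054) = Φ(0.442) = 0.6708.
Type II error: β = 1 − power = 1 − 0.6708 = 0.3292.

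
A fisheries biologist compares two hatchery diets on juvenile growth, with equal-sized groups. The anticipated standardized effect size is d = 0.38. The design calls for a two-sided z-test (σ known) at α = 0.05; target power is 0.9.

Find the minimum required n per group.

For power 0.9 need Φ(δ − z_{0.025}) = 0.9, so δ = z_{0.025} + z_{0.10} = 1.960 + 1.282 = 3.242.
(Ignoring the negligible lower-tail rejection probability gives the usual closed-form inversion.)
δ = d·√(n/2) ⇒ n = 2(δ/d)² = 2 × (3.242 / 0.38)² = 145.53.
Rounding up, n = 146 per group.

n = 146 per group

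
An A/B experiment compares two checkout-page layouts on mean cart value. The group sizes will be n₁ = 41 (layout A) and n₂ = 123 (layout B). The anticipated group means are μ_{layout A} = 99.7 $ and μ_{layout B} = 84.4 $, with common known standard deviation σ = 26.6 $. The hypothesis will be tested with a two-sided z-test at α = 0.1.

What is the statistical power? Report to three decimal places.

Power ≈ 0.939

Standardized effect: d = |μ_{layout A} − μ_{layout B}| / σ = |99.7 − 84.4| / 26.6 = 0.5752
Noncentrality parameter: δ = d / √(1/n₁ + 1/n₂) = 0.5752 / √(1/41 + 1/123) = 3.1896
Critical value for a two-sided test at α = 0.1: z_{α/2} = 1.645.
Power = Φ(δ − 1.645) + Φ(−δ − 1.645) = Φ(1.545) + Φ(-4.834) = 0.9388 + 0.0000 = 0.9388.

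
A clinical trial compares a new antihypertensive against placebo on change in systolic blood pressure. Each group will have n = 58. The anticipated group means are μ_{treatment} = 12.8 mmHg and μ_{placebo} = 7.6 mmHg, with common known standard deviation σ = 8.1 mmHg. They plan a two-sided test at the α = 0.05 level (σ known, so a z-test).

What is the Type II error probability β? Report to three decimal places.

Standardized effect: d = |μ_{treatment} − μ_{placebo}| / σ = |12.8 − 7.6| / 8.1 = 0.6420
Noncentrality parameter: δ = d·√(n/2) = 0.6420 × √(58/2) = 3.4571
Critical value for a two-sided test at α = 0.05: z_{α/2} = 1.960.
Power = Φ(δ − 1.960) + Φ(−δ − 1.960) = Φ(1.497) + Φ(-5.417) = 0.9328 + 0.0000 = 0.9328.
Type II error: β = 1 − power = 1 − 0.9328 = 0.0672.

β ≈ 0.067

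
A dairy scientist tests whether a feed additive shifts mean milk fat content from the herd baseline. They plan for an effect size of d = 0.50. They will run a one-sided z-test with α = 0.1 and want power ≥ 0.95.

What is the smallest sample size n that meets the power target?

Set Φ(δ − 1.282) = 0.95; then δ − 1.282 = Φ⁻¹(0.95) = 1.645, giving δ = 2.926.
δ = d·√n ⇒ n = (δ/d)² = (2.926 / 0.50)² = 34.26.
Round up to the next whole unit.

n = 35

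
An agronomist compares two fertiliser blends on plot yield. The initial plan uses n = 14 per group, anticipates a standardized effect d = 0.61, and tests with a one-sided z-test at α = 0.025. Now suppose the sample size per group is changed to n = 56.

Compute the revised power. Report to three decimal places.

With n = 56 per group: δ = d·√(n/2) = 0.61 × √(56/2) = 3.2278. Critical value z_{0.025} = 1.960.
Revised power = Φ(δ − 1.960) = Φ(1.268) = 0.8976.

Power ≈ 0.898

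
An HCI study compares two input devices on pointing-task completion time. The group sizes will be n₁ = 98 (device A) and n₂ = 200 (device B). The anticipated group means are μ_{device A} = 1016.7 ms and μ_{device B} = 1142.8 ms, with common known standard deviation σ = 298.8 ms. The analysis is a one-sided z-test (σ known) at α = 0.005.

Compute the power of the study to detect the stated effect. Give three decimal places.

Standardized effect: d = |μ_{device A} − μ_{device B}| / σ = |1016.7 − 1142.8| / 298.8 = 0.4220
Noncentrality parameter: δ = d / √(1/n₁ + 1/n₂) = 0.4220 / √(1/98 + 1/200) = 3.4226
One-sided α = 0.005 → critical value z_{0.005} = 2.576.
Power = P(Z > 2.576 − δ) = Φ(0.847) = 0.8014.

Power ≈ 0.801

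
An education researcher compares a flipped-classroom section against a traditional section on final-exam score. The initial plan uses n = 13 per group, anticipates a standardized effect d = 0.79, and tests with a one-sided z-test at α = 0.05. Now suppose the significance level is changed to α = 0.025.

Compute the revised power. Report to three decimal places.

δ = d·√(n/2) = 0.79 × √(13/2) = 2.0141 (unchanged). New critical value: z_{0.025} = 1.960.
Revised power = P(Z > 1.960 − δ) = Φ(0.054) = 0.5216.

Power ≈ 0.522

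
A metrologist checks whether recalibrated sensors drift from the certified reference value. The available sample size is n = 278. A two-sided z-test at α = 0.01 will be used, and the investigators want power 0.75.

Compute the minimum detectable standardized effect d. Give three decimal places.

Required noncentrality: δ = z_{0.005} + z_{0.25} = 2.576 + 0.674 = 3.250.
(Lower-tail contribution to power is negligible for δ > 0.)
δ = d·√n ⇒ d = δ/√n = 3.250/√278 = 0.1949.

d ≈ 0.195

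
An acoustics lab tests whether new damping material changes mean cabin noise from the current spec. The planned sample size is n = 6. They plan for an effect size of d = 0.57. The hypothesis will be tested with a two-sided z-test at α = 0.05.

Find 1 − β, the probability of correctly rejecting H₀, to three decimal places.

Power ≈ 0.287

Noncentrality parameter: δ = d·√n = 0.57 × √6 = 1.3962
Critical value for a two-sided test at α = 0.05: z_{α/2} = 1.960.
Power = Φ(δ − 1.960) + Φ(−δ − 1.960) = Φ(-0.564) + Φ(-3.356) = 0.2865 + 0.0004 = 0.2869.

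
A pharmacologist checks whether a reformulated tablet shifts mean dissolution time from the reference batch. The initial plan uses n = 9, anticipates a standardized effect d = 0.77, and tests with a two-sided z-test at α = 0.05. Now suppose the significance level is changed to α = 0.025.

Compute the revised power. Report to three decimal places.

Power ≈ 0.527

δ = d·√n = 0.77 × √9 = 2.3100 (unchanged). New critical value: z_{0.0125} = 2.241.
Revised power = Φ(δ − 2.241) + Φ(−δ − 2.241) = Φ(0.069) + Φ(-4.551) = 0.5273 + 0.0000 = 0.5273.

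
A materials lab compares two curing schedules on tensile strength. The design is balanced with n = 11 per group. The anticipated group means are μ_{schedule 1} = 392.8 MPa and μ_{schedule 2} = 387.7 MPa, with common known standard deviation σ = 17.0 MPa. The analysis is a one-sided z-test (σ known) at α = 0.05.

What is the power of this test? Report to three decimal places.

Standardized effect: d = |μ_{schedule 1} − μ_{schedule 2}| / σ = |392.8 − 387.7| / 17.0 = 0.3000
Noncentrality parameter: λ = d·√(n/2) = 0.3000 × √(11/2) = 0.7036
One-sided α = 0.05 → critical value z_{0.05} = 1.645.
Power = P(Z > 1.645 − λ) = Φ(-0.941) = 0.1733.

Power ≈ 0.173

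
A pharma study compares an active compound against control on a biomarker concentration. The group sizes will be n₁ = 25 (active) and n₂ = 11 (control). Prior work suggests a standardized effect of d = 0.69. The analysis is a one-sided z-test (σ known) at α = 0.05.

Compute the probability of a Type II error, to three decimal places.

Noncentrality parameter: δ = d / √(1/n₁ + 1/n₂) = 0.69 / √(1/25 + 1/11) = 1.9071
One-sided α = 0.05 → critical value z_{0.05} = 1.645.
Power = Φ(δ − 1.645) = Φ(0.262) = 0.6034.
Type II error: β = 1 − power = 1 − 0.6034 = 0.3966.

β ≈ 0.397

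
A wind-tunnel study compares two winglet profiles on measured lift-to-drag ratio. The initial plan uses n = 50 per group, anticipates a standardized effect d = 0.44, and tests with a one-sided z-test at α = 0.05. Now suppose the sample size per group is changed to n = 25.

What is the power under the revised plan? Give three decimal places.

Power ≈ 0.464

With n = 25 per group: δ = d·√(n/2) = 0.44 × √(25/2) = 1.5556. Critical value z_{0.05} = 1.645.
Revised power = P(Z > 1.645 − δ) = Φ(-0.089) = 0.4645.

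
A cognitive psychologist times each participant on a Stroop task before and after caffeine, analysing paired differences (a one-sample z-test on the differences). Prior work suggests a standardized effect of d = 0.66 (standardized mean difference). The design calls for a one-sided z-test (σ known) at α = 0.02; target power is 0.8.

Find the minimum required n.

n = 20

For power 0.8 need Φ(δ − z_{0.02}) = 0.8, so δ = z_{0.02} + z_{0.20} = 2.054 + 0.842 = 2.895.
δ = d·√n ⇒ n = (δ/d)² = (2.895 / 0.66)² = 19.25.
Round up to the next whole unit.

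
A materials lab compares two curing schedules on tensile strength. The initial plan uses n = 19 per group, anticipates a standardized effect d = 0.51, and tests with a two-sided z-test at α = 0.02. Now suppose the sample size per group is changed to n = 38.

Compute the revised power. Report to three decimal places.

With n = 38 per group: δ = d·√(n/2) = 0.51 × √(38/2) = 2.2230. Critical value z_{0.01} = 2.326.
Revised power = Φ(δ − 2.326) + Φ(−δ − 2.326) = Φ(-0.103) + Φ(-4.549) = 0.4589 + 0.0000 = 0.4589.

Power ≈ 0.459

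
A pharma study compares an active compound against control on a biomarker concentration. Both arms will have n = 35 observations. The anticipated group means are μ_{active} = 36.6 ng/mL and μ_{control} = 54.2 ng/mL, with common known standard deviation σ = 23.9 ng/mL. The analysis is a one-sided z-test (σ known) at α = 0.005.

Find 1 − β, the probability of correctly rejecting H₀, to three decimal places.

Standardized effect: d = |μ_{active} − μ_{control}| / σ = |36.6 − 54.2| / 23.9 = 0.7364
Noncentrality parameter: δ = d·√(n/2) = 0.7364 × √(35/2) = 3.0806
Critical value for a one-sided test at α = 0.005: z_α = 2.576.
Power = P(Z > 2.576 − δ) = Φ(0.505) = 0.6931.

Power ≈ 0.693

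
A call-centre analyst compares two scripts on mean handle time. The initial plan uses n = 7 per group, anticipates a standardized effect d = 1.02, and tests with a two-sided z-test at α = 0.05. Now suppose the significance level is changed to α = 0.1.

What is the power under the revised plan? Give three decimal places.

δ = d·√(n/2) = 1.02 × √(7/2) = 1.9082 (unchanged). New critical value: z_{0.05} = 1.645.
Revised power = Φ(δ − 1.645) + Φ(−δ − 1.645) = Φ(0.263) + Φ(-3.553) = 0.6039 + 0.0002 = 0.6041.

Power ≈ 0.604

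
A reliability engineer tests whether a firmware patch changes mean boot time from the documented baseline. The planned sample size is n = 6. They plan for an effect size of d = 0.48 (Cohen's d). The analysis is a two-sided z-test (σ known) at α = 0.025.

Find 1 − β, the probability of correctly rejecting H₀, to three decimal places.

Power ≈ 0.144

Noncentrality parameter: δ = d·√n = 0.48 × √6 = 1.1758
Critical value for a two-sided test at α = 0.025: z_{α/2} = 2.241.
Power = Φ(δ − 2.241) + Φ(−δ − 2.241) = Φ(-1.066) + Φ(-3.417) = 0.1433 + 0.0003 = 0.1436.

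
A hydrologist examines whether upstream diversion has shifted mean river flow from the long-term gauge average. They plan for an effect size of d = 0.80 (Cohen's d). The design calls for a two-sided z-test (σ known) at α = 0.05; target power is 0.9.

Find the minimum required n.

n = 17

For power 0.9 need Φ(δ − z_{0.025}) = 0.9, so δ = z_{0.025} + z_{0.10} = 1.960 + 1.282 = 3.242.
(For δ > 0 the lower-tail rejection region contributes negligibly to power, so the one-term inversion is standard.)
δ = d·√n ⇒ n = (δ/d)² = (3.242 / 0.80)² = 16.42.
Round up to the next whole unit.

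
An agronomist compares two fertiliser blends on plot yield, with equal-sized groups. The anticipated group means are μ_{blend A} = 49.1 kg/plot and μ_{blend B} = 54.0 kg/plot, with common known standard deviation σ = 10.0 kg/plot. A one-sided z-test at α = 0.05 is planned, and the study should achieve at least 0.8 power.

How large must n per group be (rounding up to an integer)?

n = 52 per group

Standardized effect: d = |μ_{blend A} − μ_{blend B}| / σ = |49.1 − 54.0| / 10.0 = 0.4900
Set Φ(δ − 1.645) = 0.8; then δ − 1.645 = Φ⁻¹(0.8) = 0.842, giving δ = 2.486.
δ = d·√(n/2) ⇒ n = 2(δ/d)² = 2 × (2.486 / 0.4900)² = 51.50.
Rounding up, n = 52 per group.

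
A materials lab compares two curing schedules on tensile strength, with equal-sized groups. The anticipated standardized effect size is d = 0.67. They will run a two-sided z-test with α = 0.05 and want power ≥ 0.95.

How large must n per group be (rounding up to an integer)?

n = 58 per group

For power 0.95 need Φ(δ − z_{0.025}) = 0.95, so δ = z_{0.025} + z_{0.05} = 1.960 + 1.645 = 3.605.
(The Φ(−δ − z_{α/2}) term is vanishingly small for δ > 0 and is dropped in the standard sample-size formula.)
δ = d·√(n/2) ⇒ n = 2(δ/d)² = 2 × (3.605 / 0.67)² = 57.90.
Round up to the next whole unit.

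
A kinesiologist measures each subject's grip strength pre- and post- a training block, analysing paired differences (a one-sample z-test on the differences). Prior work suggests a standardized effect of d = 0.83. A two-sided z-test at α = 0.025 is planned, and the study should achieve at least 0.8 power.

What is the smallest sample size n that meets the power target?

For power 0.8 need Φ(δ − z_{0.0125}) = 0.8, so δ = z_{0.0125} + z_{0.20} = 2.241 + 0.842 = 3.083.
(For δ > 0 the lower-tail rejection region contributes negligibly to power, so the one-term inversion is standard.)
δ = d·√n ⇒ n = (δ/d)² = (3.083 / 0.83)² = 13.80.
Round up to the next whole unit.

n = 14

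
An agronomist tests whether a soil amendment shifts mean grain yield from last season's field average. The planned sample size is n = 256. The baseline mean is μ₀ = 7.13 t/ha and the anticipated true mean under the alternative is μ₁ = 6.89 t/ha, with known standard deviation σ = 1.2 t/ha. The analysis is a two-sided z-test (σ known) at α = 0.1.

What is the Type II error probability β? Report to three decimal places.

Standardized effect: d = |μ₁ − μ₀| / σ = |6.89 − 7.13| / 1.2 = 0.2000
Noncentrality parameter: λ = d·√n = 0.2000 × √256 = 3.2000
Two-sided α = 0.1 → critical value z_{0.05} = 1.645.
Power = Φ(λ − 1.645) + Φ(−λ − 1.645) = Φ(1.555) + Φ(-4.845) = 0.9400 + 0.0000 = 0.9400.
Type II error: β = 1 − power = 1 − 0.9400 = 0.0600.

β ≈ 0.060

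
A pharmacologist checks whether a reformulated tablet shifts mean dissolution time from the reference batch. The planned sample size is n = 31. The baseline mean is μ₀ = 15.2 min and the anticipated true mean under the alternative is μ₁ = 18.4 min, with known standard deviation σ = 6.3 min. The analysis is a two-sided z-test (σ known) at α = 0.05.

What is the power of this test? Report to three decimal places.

Power ≈ 0.807

Standardized effect: d = |μ₁ − μ₀| / σ = |18.4 − 15.2| / 6.3 = 0.5079
Noncentrality parameter: δ = d·√n = 0.5079 × √31 = 2.8281
Two-sided α = 0.05 → critical value z_{0.025} = 1.960.
Power = Φ(δ − 1.960) + Φ(−δ − 1.960) = Φ(0.868) + Φ(-4.788) = 0.8073 + 0.0000 = 0.8073.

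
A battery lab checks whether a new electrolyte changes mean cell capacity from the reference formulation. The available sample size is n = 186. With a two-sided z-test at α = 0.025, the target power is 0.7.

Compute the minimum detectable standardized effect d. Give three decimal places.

Need Φ(δ − 2.241) = 0.7, so δ = 2.241 + 0.524 = 2.766.
(Lower-tail contribution to power is negligible for δ > 0.)
δ = d·√n ⇒ d = δ/√n = 2.766/√186 = 0.2028.

d ≈ 0.203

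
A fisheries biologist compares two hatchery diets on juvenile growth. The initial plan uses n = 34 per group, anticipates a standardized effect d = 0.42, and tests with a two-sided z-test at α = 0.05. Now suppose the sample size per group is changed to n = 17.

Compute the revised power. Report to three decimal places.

Power ≈ 0.232

With n = 17 per group: δ = d·√(n/2) = 0.42 × √(17/2) = 1.2245. Critical value z_{0.025} = 1.960.
Revised power = Φ(δ − 1.960) + Φ(−δ − 1.960) = Φ(-0.735) + Φ(-3.184) = 0.2310 + 0.0007 = 0.2318.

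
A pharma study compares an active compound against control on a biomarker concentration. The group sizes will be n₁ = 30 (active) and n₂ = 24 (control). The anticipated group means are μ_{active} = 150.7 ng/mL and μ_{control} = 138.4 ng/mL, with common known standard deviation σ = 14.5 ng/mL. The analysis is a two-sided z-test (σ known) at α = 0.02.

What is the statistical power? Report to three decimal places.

Power ≈ 0.780

Standardized effect: d = |μ_{active} − μ_{control}| / σ = |150.7 − 138.4| / 14.5 = 0.8483
Noncentrality parameter: δ = d / √(1/n₁ + 1/n₂) = 0.8483 / √(1/30 + 1/24) = 3.0975
Critical value for a two-sided test at α = 0.02: z_{α/2} = 2.326.
Power = Φ(δ − 2.326) + Φ(−δ − 2.326) = Φ(0.771) + Φ(-5.424) = 0.7797 + 0.0000 = 0.7797.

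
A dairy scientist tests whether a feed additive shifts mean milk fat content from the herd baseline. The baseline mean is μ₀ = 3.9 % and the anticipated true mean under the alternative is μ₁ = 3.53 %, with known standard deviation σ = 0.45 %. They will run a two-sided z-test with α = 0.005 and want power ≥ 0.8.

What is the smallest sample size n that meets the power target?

n = 20

Standardized effect: d = |μ₁ − μ₀| / σ = |3.53 − 3.9| / 0.45 = 0.8222
For power 0.8 need Φ(δ − z_{0.0025}) = 0.8, so δ = z_{0.0025} + z_{0.20} = 2.807 + 0.842 = 3.649.
(The Φ(−δ − z_{α/2}) term is vanishingly small for δ > 0 and is dropped in the standard sample-size formula.)
δ = d·√n ⇒ n = (δ/d)² = (3.649 / 0.8222)² = 19.69.
Round up to the next whole unit.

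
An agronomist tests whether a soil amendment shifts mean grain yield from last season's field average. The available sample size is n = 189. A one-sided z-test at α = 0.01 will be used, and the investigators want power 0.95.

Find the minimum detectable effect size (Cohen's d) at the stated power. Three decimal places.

d ≈ 0.289

Need Φ(δ − 2.326) = 0.95, so δ = 2.326 + 1.645 = 3.971.
δ = d·√n ⇒ d = δ/√n = 3.971/√189 = 0.2889.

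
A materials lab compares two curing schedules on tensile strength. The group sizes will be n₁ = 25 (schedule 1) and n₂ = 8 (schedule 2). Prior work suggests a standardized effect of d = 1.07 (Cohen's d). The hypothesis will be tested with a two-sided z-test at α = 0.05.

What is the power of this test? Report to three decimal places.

Noncentrality parameter: δ = d / √(1/n₁ + 1/n₂) = 1.07 / √(1/25 + 1/8) = 2.6342
Two-sided α = 0.05 → critical value z_{0.025} = 1.960.
Power = Φ(δ − 1.960) + Φ(−δ − 1.960) = Φ(0.674) + Φ(-4.594) = 0.7499 + 0.0000 = 0.7499.

Power ≈ 0.750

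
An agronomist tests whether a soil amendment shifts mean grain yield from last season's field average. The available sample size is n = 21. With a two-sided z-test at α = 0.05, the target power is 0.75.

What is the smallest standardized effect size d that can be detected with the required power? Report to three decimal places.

d ≈ 0.575

Required noncentrality: δ = z_{0.025} + z_{0.25} = 1.960 + 0.674 = 2.634.
(Lower-tail contribution to power is negligible for δ > 0.)
δ = d·√n ⇒ d = δ/√n = 2.634/√21 = 0.5749.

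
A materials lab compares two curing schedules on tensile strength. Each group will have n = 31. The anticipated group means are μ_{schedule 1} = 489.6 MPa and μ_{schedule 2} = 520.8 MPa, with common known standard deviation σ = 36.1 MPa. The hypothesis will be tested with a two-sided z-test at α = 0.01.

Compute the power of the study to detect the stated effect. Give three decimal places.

Power ≈ 0.796

Standardized effect: d = |μ_{schedule 1} − μ_{schedule 2}| / σ = |489.6 − 520.8| / 36.1 = 0.8643
Noncentrality parameter: δ = d·√(n/2) = 0.8643 × √(31/2) = 3.4026
Two-sided α = 0.01 → critical value z_{0.005} = 2.576.
Power = Φ(δ − 2.576) + Φ(−δ − 2.576) = Φ(0.827) + Φ(-5.978) = 0.7958 + 0.0000 = 0.7958.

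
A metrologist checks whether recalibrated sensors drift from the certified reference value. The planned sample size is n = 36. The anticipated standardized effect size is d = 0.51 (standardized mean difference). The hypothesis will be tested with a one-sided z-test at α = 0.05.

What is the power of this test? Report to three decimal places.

Power ≈ 0.921

Noncentrality parameter: δ = d·√n = 0.51 × √36 = 3.0600
Critical value for a one-sided test at α = 0.05: z_α = 1.645.
Power = P(Z > 1.645 − δ) = Φ(1.415) = 0.9215.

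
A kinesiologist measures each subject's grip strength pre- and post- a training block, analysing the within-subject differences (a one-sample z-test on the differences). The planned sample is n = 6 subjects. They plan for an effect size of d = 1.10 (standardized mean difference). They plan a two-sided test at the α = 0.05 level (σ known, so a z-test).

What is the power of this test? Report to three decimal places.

Noncentrality parameter: δ = d·√n = 1.10 × √6 = 2.6944
Critical value for a two-sided test at α = 0.05: z_{α/2} = 1.960.
Power = Φ(δ − 1.960) + Φ(−δ − 1.960) = Φ(0.734) + Φ(-4.654) = 0.7687 + 0.0000 = 0.7687.

Power ≈ 0.769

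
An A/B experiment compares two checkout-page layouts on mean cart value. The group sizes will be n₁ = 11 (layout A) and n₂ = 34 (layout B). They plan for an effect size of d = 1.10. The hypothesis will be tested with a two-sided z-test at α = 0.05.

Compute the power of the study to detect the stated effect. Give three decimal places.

Power ≈ 0.887

Noncentrality parameter: δ = d / √(1/n₁ + 1/n₂) = 1.10 / √(1/11 + 1/34) = 3.1712
Two-sided α = 0.05 → critical value z_{0.025} = 1.960.
Power = Φ(δ − 1.960) + Φ(−δ − 1.960) = Φ(1.211) + Φ(-5.131) = 0.8871 + 0.0000 = 0.8871.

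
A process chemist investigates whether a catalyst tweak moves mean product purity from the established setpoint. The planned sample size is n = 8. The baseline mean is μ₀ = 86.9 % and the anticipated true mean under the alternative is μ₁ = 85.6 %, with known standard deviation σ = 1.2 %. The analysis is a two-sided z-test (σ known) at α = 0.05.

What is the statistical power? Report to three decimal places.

Power ≈ 0.865

Standardized effect: d = |μ₁ − μ₀| / σ = |85.6 − 86.9| / 1.2 = 1.0833
Noncentrality parameter: δ = d·√n = 1.0833 × √8 = 3.0641
Critical value for a two-sided test at α = 0.05: z_{α/2} = 1.960.
Power = Φ(δ − 1.960) + Φ(−δ − 1.960) = Φ(1.104) + Φ(-5.024) = 0.8652 + 0.0000 = 0.8652.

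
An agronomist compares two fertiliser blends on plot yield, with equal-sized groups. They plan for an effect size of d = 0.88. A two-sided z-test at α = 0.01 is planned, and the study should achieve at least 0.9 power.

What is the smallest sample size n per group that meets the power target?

Set Φ(δ − 2.576) = 0.9; then δ − 2.576 = Φ⁻¹(0.9) = 1.282, giving δ = 3.857.
(Ignoring the negligible lower-tail rejection probability gives the usual closed-form inversion.)
δ = d·√(n/2) ⇒ n = 2(δ/d)² = 2 × (3.857 / 0.88)² = 38.43.
Round up to the next whole unit.

n = 39 per group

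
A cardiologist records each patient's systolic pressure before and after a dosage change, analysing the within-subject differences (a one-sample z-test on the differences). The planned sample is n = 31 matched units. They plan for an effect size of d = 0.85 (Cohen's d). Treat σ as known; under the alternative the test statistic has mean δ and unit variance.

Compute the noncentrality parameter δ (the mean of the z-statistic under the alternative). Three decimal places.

δ ≈ 4.733

The noncentrality parameter scales effect size by the design's sample-size factor: δ = d·√n = 0.85 × √31 = 4.7326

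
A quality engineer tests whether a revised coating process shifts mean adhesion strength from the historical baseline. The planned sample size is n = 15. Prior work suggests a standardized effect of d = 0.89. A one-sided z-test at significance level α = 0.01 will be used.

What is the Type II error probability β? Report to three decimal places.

β ≈ 0.131

Noncentrality parameter: δ = d·√n = 0.89 × √15 = 3.4470
Critical value for a one-sided test at α = 0.01: z_α = 2.326.
Power = Φ(δ − 2.326) = Φ(1.121) = 0.8688.
Type II error: β = 1 − power = 1 − 0.8688 = 0.1312.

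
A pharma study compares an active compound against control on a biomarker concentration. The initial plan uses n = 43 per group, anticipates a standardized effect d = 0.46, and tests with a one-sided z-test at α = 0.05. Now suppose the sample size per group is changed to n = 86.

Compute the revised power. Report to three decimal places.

Power ≈ 0.915

With n = 86 per group: δ = d·√(n/2) = 0.46 × √(86/2) = 3.0164. Critical value z_{0.05} = 1.645.
Revised power = Φ(δ − 1.645) = Φ(1.372) = 0.9149.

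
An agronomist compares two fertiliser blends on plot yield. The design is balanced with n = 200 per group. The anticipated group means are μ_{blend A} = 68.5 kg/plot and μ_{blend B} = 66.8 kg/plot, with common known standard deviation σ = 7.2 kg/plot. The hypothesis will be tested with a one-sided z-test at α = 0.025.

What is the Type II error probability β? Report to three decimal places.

Standardized effect: d = |μ_{blend A} − μ_{blend B}| / σ = |68.5 − 66.8| / 7.2 = 0.2361
Noncentrality parameter: δ = d·√(n/2) = 0.2361 × √(200/2) = 2.3611
Critical value for a one-sided test at α = 0.025: z_α = 1.960.
Power = P(Z > 1.960 − δ) = Φ(0.401) = 0.6558.
Type II error: β = 1 − power = 1 − 0.6558 = 0.3442.

β ≈ 0.344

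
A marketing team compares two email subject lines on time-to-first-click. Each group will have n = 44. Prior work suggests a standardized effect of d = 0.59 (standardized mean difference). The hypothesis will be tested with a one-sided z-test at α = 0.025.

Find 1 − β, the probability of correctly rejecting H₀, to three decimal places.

Noncentrality parameter: δ = d·√(n/2) = 0.59 × √(44/2) = 2.7673
Critical value for a one-sided test at α = 0.025: z_α = 1.960.
Power = P(Z > 1.960 − δ) = Φ(0.807) = 0.7903.

Power ≈ 0.790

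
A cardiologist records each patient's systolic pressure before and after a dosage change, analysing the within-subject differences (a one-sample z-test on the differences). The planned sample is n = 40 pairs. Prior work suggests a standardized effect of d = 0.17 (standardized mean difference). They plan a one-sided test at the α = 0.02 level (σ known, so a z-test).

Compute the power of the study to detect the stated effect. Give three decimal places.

Noncentrality parameter: δ = d·√n = 0.17 × √40 = 1.0752
One-sided α = 0.02 → critical value z_{0.02} = 2.054.
Power = Φ(δ − 2.054) = Φ(-0.979) = 0.1639.

Power ≈ 0.164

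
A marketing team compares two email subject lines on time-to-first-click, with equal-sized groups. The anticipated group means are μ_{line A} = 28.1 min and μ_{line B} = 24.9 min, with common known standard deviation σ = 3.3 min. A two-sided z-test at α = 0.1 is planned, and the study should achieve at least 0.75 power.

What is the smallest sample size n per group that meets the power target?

Standardized effect: d = |μ_{line A} − μ_{line B}| / σ = |28.1 − 24.9| / 3.3 = 0.9697
For power 0.75 need Φ(δ − z_{0.05}) = 0.75, so δ = z_{0.05} + z_{0.25} = 1.645 + 0.674 = 2.319.
(For δ > 0 the lower-tail rejection region contributes negligibly to power, so the one-term inversion is standard.)
δ = d·√(n/2) ⇒ n = 2(δ/d)² = 2 × (2.319 / 0.9697)² = 11.44.
Round up to the next whole unit.

n = 12 per group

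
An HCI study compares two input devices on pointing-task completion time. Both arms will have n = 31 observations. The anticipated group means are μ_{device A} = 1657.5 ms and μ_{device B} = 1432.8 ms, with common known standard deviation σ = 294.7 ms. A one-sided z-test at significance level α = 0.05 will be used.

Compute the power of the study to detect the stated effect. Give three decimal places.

Standardized effect: d = |μ_{device A} − μ_{device B}| / σ = |1657.5 − 1432.8| / 294.7 = 0.7625
Noncentrality parameter: δ = d·√(n/2) = 0.7625 × √(31/2) = 3.0018
Critical value for a one-sided test at α = 0.05: z_α = 1.645.
Power = Φ(δ − 1.645) = Φ(1.357) = 0.9126.

Power ≈ 0.913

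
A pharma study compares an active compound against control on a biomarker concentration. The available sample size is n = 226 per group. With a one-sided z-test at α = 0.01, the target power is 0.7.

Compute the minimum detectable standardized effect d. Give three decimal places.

Required noncentrality: δ = z_{0.01} + z_{0.30} = 2.326 + 0.524 = 2.851.
δ = d·√(n/2) ⇒ d = δ/√(n/2) = 2.851/√(226/2) = 0.2682.

d ≈ 0.268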